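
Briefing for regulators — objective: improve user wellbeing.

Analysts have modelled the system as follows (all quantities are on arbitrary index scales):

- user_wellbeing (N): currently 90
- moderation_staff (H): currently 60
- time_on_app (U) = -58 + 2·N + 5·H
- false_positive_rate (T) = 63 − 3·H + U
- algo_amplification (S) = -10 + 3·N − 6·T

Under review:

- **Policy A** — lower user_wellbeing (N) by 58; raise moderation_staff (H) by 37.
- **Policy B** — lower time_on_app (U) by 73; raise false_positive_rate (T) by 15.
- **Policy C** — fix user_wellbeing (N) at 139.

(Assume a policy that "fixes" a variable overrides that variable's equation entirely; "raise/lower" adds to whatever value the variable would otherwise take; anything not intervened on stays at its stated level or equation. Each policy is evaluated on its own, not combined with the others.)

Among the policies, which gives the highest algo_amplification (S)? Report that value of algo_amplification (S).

Policy A (N − 58, H + 37):
  N = 90 − 58 = 32
  H = 60 + 37 = 97
  U = -58 + 2·32 + 5·97 = 491
  T = 63 − 3·97 + 491 = 263
  S = -10 + 3·32 − 6·263 = -1492
Policy B (U − 73, T + 15):
  N = 90
  H = 60
  U = -58 + 2·90 + 5·60 (−73 from intervention) = 349
  T = 63 − 3·60 + 349 (+15 from intervention) = 247
  S = -10 + 3·90 − 6·247 = -1222
Policy C (N := 139):
  N = 139
  H = 60
  U = -58 + 2·139 + 5·60 = 520
  T = 63 − 3·60 + 520 = 403
  S = -10 + 3·139 − 6·403 = -2011
Comparing — Policy A: S=-1492, Policy B: S=-1222, Policy C: S=-2011. Highest is -1222 (Policy B).

-1222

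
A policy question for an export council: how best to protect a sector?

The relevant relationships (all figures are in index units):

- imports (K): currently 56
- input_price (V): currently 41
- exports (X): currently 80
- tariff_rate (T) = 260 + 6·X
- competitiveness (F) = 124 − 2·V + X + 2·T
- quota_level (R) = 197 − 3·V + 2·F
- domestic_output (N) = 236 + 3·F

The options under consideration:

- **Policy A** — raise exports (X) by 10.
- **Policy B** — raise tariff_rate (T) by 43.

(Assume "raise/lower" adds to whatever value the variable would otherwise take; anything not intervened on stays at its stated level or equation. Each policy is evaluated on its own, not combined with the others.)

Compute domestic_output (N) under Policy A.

5432

Policy A (X + 10):
  V = 41
  X = 80 + 10 = 90
  T = 260 + 6·90 = 800
  F = 124 − 2·41 + 90 + 2·800 = 1732
  N = 236 + 3·1732 = 5432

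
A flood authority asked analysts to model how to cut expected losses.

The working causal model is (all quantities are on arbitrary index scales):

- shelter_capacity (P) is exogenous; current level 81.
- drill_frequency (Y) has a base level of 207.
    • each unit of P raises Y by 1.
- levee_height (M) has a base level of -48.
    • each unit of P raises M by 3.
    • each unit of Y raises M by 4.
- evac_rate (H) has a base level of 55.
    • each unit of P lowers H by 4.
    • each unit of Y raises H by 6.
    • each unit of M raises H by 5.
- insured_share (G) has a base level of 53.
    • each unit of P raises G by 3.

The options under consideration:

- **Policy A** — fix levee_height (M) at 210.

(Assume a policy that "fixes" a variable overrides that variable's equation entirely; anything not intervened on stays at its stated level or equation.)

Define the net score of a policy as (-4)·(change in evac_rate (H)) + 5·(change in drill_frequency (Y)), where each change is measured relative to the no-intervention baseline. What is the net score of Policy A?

Baseline:
  P = 81
  Y = 207 + 81 = 288
  M = -48 + 3·81 + 4·288 = 1347
  H = 55 − 4·81 + 6·288 + 5·1347 = 8194
Policy A (M := 210):
  P = 81
  Y = 207 + 81 = 288
  M = 210
  H = 55 − 4·81 + 6·288 + 5·210 = 2509
ΔH = 2509 − 8194 = -5685; ΔY = 288 − 288 = 0
Score = (-4)·(-5685) + 5·0 = 22740

22740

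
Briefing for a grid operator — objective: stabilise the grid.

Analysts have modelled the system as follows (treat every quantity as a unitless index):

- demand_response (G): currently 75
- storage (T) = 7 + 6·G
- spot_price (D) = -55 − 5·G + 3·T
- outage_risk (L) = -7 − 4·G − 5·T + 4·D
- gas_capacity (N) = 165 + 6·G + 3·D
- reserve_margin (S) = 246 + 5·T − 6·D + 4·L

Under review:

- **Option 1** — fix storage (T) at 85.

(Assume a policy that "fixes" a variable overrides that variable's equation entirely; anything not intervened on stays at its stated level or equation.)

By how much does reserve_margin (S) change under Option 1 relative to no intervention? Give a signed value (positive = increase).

Baseline:
  G = 75
  T = 7 + 6·75 = 457
  D = -55 − 5·75 + 3·457 = 941
  L = -7 − 4·75 − 5·457 + 4·941 = 1172
  S = 246 + 5·457 − 6·941 + 4·1172 = 1573
Option 1 (T := 85):
  G = 75
  T = 85
  D = -55 − 5·75 + 3·85 = -175
  L = -7 − 4·75 − 5·85 + 4·(-175) = -1432
  S = 246 + 5·85 − 6·(-175) + 4·(-1432) = -4007
Change in S: -4007 − 1573 = -5580

-5580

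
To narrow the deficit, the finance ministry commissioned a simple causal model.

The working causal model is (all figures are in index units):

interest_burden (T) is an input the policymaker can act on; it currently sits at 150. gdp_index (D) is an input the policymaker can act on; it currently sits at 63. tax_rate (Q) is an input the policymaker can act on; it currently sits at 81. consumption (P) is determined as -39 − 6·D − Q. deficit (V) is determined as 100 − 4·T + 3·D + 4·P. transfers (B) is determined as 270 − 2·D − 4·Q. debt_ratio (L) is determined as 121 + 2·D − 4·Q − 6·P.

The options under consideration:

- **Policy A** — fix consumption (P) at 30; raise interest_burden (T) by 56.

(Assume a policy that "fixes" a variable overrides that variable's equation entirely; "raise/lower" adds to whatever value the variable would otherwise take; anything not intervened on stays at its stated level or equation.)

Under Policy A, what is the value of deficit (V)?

-415

Policy A (P := 30, T + 56):
  T = 150 + 56 = 206
  D = 63
  Q = 81
  P = 30
  V = 100 − 4·206 + 3·63 + 4·30 = -415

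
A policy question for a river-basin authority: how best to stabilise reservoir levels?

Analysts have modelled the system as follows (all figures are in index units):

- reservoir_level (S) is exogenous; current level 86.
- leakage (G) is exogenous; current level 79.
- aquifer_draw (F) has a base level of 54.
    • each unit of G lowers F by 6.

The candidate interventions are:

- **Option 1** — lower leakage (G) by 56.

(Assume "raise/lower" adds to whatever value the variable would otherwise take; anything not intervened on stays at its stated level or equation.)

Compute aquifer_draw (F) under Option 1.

Option 1 (G − 56):
  G = 79 − 56 = 23
  F = 54 − 6·23 = -84

-84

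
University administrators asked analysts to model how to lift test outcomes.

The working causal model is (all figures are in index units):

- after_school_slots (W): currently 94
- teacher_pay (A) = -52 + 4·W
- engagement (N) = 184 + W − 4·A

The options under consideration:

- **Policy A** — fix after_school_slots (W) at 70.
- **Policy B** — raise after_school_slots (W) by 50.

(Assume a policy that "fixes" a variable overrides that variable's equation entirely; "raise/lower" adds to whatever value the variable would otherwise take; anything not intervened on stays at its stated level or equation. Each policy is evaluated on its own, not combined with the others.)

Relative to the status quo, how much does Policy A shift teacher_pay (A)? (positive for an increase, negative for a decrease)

-96

Baseline:
  W = 94
  A = -52 + 4·94 = 324
Policy A (W := 70):
  W = 70
  A = -52 + 4·70 = 228
Change in A: 228 − 324 = -96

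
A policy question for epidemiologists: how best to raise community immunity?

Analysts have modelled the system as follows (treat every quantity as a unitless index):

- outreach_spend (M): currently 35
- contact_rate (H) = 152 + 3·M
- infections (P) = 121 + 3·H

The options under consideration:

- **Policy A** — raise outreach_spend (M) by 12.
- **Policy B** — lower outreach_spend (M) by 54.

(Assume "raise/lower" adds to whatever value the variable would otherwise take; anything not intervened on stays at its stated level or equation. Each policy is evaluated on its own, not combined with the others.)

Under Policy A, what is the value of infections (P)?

Policy A (M + 12):
  M = 35 + 12 = 47
  H = 152 + 3·47 = 293
  P = 121 + 3·293 = 1000

1000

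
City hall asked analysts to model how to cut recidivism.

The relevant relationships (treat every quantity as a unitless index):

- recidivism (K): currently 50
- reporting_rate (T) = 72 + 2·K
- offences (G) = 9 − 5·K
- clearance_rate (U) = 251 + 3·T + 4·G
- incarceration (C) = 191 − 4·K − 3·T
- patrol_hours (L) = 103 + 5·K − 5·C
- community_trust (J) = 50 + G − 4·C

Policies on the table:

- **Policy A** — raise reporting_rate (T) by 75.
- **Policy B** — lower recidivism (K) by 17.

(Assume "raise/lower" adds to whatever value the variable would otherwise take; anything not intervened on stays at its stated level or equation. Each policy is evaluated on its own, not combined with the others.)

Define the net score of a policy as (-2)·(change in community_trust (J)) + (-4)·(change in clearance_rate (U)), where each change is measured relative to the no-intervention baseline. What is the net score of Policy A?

-2700

Baseline:
  K = 50
  T = 72 + 2·50 = 172
  G = 9 − 5·50 = -241
  U = 251 + 3·172 + 4·(-241) = -197
  C = 191 − 4·50 − 3·172 = -525
  J = 50 + (-241) − 4·(-525) = 1909
Policy A (T + 75):
  K = 50
  T = 72 + 2·50 (+75 from intervention) = 247
  G = 9 − 5·50 = -241
  U = 251 + 3·247 + 4·(-241) = 28
  C = 191 − 4·50 − 3·247 = -750
  J = 50 + (-241) − 4·(-750) = 2809
ΔJ = 2809 − 1909 = 900; ΔU = 28 − (-197) = 225
Score = (-2)·900 + (-4)·225 = -2700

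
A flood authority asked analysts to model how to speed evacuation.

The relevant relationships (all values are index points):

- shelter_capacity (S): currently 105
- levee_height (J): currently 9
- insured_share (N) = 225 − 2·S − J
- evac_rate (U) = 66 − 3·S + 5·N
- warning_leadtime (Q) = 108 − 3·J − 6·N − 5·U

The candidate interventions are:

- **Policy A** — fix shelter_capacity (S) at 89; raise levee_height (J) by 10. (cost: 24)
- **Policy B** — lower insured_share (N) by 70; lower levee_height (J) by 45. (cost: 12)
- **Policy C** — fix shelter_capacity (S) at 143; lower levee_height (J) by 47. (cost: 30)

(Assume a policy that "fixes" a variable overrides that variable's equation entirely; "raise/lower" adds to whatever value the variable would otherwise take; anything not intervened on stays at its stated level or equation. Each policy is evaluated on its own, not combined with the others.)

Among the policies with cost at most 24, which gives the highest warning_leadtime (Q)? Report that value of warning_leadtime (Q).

2050

Policy A (S := 89, J + 10):
  S = 89
  J = 9 + 10 = 19
  N = 225 − 2·89 − 19 = 28
  U = 66 − 3·89 + 5·28 = -61
  Q = 108 − 3·19 − 6·28 − 5·(-61) = 188
Policy B (N − 70, J − 45):
  S = 105
  J = 9 − 45 = -36
  N = 225 − 2·105 − (-36) (−70 from intervention) = -19
  U = 66 − 3·105 + 5·(-19) = -344
  Q = 108 − 3·(-36) − 6·(-19) − 5·(-344) = 2050
Comparing — Policy A: Q=188, Policy B: Q=2050. Highest is 2050 (Policy B).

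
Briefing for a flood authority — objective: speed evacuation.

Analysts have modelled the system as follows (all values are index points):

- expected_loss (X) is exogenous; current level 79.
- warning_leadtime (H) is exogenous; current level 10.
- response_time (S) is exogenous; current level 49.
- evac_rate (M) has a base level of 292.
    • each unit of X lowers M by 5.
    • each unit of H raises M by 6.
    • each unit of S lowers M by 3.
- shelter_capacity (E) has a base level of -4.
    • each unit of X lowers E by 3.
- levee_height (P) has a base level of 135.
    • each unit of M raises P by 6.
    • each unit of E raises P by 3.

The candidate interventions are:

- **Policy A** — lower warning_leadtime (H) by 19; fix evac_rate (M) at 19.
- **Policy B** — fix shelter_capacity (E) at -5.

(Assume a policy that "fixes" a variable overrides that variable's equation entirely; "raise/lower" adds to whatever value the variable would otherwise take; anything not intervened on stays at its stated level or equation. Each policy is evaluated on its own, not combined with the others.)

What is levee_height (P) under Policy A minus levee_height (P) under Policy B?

Policy A (H − 19, M := 19):
  X = 79
  H = 10 − 19 = -9
  S = 49
  M = 19
  E = -4 − 3·79 = -241
  P = 135 + 6·19 + 3·(-241) = -474
Policy B (E := -5):
  X = 79
  H = 10
  S = 49
  M = 292 − 5·79 + 6·10 − 3·49 = -190
  E = -5
  P = 135 + 6·(-190) + 3·(-5) = -1020
P: -474 − (-1020) = 546

546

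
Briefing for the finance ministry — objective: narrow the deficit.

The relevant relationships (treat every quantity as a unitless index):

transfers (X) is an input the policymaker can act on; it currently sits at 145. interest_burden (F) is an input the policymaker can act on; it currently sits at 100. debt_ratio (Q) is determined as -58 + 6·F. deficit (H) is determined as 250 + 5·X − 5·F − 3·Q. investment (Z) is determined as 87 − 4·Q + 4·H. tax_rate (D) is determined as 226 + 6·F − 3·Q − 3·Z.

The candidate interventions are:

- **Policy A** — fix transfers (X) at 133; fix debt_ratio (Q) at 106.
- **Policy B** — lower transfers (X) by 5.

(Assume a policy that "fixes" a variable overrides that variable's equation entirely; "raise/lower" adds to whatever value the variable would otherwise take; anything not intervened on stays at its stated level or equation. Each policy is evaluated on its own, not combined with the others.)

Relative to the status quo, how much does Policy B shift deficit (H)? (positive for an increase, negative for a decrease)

Baseline:
  X = 145
  F = 100
  Q = -58 + 6·100 = 542
  H = 250 + 5·145 − 5·100 − 3·542 = -1151
Policy B (X − 5):
  X = 145 − 5 = 140
  F = 100
  Q = -58 + 6·100 = 542
  H = 250 + 5·140 − 5·100 − 3·542 = -1176
Change in H: -1176 − (-1151) = -25

-25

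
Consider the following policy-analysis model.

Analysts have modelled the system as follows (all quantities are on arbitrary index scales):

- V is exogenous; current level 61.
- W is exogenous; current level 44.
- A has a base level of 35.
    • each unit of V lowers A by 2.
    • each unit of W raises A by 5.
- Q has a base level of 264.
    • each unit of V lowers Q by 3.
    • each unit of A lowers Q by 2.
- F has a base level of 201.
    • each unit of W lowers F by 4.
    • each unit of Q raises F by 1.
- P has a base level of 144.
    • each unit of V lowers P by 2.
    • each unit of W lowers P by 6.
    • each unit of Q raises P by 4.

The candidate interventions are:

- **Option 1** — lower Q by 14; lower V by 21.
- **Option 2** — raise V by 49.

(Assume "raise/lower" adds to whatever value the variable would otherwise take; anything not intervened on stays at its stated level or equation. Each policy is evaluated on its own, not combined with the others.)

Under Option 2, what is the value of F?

Option 2 (V + 49):
  V = 61 + 49 = 110
  W = 44
  A = 35 − 2·110 + 5·44 = 35
  Q = 264 − 3·110 − 2·35 = -136
  F = 201 − 4·44 + (-136) = -111

-111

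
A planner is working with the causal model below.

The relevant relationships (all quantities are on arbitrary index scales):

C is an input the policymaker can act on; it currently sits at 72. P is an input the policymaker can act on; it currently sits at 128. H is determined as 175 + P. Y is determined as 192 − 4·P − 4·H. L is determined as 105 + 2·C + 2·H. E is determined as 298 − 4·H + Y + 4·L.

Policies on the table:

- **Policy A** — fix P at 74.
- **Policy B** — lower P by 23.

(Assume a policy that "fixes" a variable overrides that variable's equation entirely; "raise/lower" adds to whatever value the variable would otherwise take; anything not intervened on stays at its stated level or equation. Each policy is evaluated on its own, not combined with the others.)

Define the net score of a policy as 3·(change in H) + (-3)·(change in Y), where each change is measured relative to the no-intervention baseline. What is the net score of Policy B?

-621

Baseline:
  P = 128
  H = 175 + 128 = 303
  Y = 192 − 4·128 − 4·303 = -1532
Policy B (P − 23):
  P = 128 − 23 = 105
  H = 175 + 105 = 280
  Y = 192 − 4·105 − 4·280 = -1348
ΔH = 280 − 303 = -23; ΔY = -1348 − (-1532) = 184
Score = 3·(-23) + (-3)·184 = -621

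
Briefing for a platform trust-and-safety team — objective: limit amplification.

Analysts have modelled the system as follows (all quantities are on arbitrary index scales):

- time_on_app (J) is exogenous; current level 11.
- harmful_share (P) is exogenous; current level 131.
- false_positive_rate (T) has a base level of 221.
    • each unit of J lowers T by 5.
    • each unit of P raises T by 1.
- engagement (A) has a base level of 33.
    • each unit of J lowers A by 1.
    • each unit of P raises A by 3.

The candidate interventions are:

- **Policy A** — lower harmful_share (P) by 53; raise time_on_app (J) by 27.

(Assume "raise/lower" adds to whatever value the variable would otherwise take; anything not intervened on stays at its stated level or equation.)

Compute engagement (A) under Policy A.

Policy A (P − 53, J + 27):
  J = 11 + 27 = 38
  P = 131 − 53 = 78
  A = 33 − 38 + 3·78 = 229

229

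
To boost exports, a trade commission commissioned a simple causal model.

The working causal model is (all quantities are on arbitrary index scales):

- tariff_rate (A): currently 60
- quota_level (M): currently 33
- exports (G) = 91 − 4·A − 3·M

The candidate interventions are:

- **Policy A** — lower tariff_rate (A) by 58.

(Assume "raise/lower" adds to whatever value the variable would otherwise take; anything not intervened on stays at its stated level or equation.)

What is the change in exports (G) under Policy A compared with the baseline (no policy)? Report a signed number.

Baseline:
  A = 60
  M = 33
  G = 91 − 4·60 − 3·33 = -248
Policy A (A − 58):
  A = 60 − 58 = 2
  M = 33
  G = 91 − 4·2 − 3·33 = -16
Change in G: -16 − (-248) = 232

232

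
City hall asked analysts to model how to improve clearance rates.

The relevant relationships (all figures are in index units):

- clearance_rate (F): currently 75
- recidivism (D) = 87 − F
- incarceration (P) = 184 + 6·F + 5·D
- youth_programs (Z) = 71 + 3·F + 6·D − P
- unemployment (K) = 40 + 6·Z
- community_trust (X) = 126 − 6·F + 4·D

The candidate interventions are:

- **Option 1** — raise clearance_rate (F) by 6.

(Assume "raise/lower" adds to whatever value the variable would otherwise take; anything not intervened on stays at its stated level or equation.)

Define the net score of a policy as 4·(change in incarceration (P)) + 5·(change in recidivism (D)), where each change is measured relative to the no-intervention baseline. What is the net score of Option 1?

-6

Baseline:
  F = 75
  D = 87 − 75 = 12
  P = 184 + 6·75 + 5·12 = 694
Option 1 (F + 6):
  F = 75 + 6 = 81
  D = 87 − 81 = 6
  P = 184 + 6·81 + 5·6 = 700
ΔP = 700 − 694 = 6; ΔD = 6 − 12 = -6
Score = 4·6 + 5·(-6) = -6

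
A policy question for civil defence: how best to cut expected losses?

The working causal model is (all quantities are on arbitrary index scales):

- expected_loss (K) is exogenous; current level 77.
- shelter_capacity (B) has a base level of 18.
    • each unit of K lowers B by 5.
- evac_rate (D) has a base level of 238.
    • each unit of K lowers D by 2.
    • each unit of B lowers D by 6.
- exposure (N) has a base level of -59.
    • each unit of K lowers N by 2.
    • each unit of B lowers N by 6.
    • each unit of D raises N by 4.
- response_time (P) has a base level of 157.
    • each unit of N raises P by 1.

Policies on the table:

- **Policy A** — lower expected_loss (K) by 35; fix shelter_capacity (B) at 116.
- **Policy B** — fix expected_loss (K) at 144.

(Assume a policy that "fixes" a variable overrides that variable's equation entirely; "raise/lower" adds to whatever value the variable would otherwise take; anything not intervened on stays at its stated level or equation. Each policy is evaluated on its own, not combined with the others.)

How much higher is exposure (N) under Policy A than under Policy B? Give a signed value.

Policy A (K − 35, B := 116):
  K = 77 − 35 = 42
  B = 116
  D = 238 − 2·42 − 6·116 = -542
  N = -59 − 2·42 − 6·116 + 4·(-542) = -3007
Policy B (K := 144):
  K = 144
  B = 18 − 5·144 = -702
  D = 238 − 2·144 − 6·(-702) = 4162
  N = -59 − 2·144 − 6·(-702) + 4·4162 = 20513
N: -3007 − 20513 = -23520

-23520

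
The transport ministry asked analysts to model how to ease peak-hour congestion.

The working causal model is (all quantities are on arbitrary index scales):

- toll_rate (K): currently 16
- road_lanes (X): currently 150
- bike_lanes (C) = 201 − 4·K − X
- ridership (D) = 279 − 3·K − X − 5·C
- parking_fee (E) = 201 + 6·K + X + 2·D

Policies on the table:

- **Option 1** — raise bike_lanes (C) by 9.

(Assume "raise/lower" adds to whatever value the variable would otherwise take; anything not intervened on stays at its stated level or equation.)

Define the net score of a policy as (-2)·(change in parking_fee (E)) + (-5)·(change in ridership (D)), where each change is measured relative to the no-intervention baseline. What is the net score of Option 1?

Baseline:
  K = 16
  X = 150
  C = 201 − 4·16 − 150 = -13
  D = 279 − 3·16 − 150 − 5·(-13) = 146
  E = 201 + 6·16 + 150 + 2·146 = 739
Option 1 (C + 9):
  K = 16
  X = 150
  C = 201 − 4·16 − 150 (+9 from intervention) = -4
  D = 279 − 3·16 − 150 − 5·(-4) = 101
  E = 201 + 6·16 + 150 + 2·101 = 649
ΔE = 649 − 739 = -90; ΔD = 101 − 146 = -45
Score = (-2)·(-90) + (-5)·(-45) = 405

405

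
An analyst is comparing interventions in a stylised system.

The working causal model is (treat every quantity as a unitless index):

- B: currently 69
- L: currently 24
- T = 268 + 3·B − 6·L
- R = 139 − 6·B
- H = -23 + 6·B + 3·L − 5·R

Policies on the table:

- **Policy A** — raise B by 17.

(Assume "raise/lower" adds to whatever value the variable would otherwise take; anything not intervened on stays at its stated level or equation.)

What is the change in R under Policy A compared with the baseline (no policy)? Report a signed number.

-102

Baseline:
  B = 69
  R = 139 − 6·69 = -275
Policy A (B + 17):
  B = 69 + 17 = 86
  R = 139 − 6·86 = -377
Change in R: -377 − (-275) = -102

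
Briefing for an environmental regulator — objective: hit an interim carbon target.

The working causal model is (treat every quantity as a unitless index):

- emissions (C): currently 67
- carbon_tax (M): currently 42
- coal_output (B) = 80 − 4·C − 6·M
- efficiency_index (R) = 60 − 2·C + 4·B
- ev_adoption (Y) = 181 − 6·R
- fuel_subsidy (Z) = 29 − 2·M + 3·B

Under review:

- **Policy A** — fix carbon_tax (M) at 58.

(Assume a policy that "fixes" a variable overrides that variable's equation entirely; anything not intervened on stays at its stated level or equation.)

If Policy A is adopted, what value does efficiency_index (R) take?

Policy A (M := 58):
  C = 67
  M = 58
  B = 80 − 4·67 − 6·58 = -536
  R = 60 − 2·67 + 4·(-536) = -2218

-2218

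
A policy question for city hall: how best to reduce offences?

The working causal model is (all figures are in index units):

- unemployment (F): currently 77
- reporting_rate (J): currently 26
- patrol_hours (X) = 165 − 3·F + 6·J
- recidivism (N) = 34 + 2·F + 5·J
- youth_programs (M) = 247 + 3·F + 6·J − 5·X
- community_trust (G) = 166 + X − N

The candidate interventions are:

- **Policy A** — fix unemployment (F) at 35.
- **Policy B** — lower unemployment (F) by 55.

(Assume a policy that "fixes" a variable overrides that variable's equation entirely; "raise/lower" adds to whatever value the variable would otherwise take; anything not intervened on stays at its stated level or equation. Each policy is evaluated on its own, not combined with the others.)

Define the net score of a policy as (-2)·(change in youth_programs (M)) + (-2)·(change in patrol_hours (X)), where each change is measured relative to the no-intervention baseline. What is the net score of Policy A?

1260

Baseline:
  F = 77
  J = 26
  X = 165 − 3·77 + 6·26 = 90
  M = 247 + 3·77 + 6·26 − 5·90 = 184
Policy A (F := 35):
  F = 35
  J = 26
  X = 165 − 3·35 + 6·26 = 216
  M = 247 + 3·35 + 6·26 − 5·216 = -572
ΔM = -572 − 184 = -756; ΔX = 216 − 90 = 126
Score = (-2)·(-756) + (-2)·126 = 1260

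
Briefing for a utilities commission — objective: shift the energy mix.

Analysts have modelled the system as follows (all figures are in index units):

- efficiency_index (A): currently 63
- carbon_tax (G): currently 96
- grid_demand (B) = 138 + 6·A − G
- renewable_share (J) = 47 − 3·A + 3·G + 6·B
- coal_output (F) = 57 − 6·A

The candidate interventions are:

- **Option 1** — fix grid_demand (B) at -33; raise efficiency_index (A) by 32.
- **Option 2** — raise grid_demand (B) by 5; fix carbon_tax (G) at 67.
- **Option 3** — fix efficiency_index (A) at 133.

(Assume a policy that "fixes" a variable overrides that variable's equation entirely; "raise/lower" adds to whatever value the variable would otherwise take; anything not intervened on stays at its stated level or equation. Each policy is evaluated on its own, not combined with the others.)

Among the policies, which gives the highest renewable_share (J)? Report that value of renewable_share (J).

4976

Option 1 (B := -33, A + 32):
  A = 63 + 32 = 95
  G = 96
  B = -33
  J = 47 − 3·95 + 3·96 + 6·(-33) = -148
Option 2 (B + 5, G := 67):
  A = 63
  G = 67
  B = 138 + 6·63 − 67 (+5 from intervention) = 454
  J = 47 − 3·63 + 3·67 + 6·454 = 2783
Option 3 (A := 133):
  A = 133
  G = 96
  B = 138 + 6·133 − 96 = 840
  J = 47 − 3·133 + 3·96 + 6·840 = 4976
Comparing — Option 1: J=-148, Option 2: J=2783, Option 3: J=4976. Highest is 4976 (Option 3).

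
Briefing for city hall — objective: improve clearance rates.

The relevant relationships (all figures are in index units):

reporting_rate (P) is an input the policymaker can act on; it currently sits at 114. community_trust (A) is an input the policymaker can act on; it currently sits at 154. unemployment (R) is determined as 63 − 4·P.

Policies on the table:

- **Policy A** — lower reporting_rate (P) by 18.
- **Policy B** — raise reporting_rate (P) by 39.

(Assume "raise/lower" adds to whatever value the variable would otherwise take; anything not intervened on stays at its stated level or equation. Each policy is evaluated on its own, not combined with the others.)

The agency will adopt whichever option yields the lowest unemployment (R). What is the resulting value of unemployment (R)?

-549

Policy A (P − 18):
  P = 114 − 18 = 96
  R = 63 − 4·96 = -321
Policy B (P + 39):
  P = 114 + 39 = 153
  R = 63 − 4·153 = -549
Comparing — Policy A: R=-321, Policy B: R=-549. Lowest is -549 (Policy B).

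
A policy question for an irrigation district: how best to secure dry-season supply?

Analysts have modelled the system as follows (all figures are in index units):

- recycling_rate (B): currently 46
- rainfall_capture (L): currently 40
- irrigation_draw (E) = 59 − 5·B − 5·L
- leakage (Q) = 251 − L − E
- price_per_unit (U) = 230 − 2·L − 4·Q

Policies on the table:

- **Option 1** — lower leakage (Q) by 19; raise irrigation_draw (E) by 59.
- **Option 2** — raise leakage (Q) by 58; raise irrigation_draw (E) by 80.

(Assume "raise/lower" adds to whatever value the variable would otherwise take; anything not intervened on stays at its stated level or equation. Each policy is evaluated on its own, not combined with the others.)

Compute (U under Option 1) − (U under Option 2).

224

Option 1 (Q − 19, E + 59):
  B = 46
  L = 40
  E = 59 − 5·46 − 5·40 (+59 from intervention) = -312
  Q = 251 − 40 − (-312) (−19 from intervention) = 504
  U = 230 − 2·40 − 4·504 = -1866
Option 2 (Q + 58, E + 80):
  B = 46
  L = 40
  E = 59 − 5·46 − 5·40 (+80 from intervention) = -291
  Q = 251 − 40 − (-291) (+58 from intervention) = 560
  U = 230 − 2·40 − 4·560 = -2090
U: -1866 − (-2090) = 224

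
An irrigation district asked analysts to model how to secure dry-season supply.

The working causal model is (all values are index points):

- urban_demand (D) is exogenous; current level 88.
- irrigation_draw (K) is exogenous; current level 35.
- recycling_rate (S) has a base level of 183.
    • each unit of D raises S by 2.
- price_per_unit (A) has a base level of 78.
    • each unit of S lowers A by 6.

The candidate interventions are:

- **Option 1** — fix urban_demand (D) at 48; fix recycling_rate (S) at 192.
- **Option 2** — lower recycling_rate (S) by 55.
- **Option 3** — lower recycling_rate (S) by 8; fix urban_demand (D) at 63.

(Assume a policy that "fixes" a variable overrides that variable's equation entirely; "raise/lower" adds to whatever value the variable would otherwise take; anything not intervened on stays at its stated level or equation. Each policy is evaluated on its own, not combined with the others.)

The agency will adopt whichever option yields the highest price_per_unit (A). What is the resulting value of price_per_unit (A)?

-1074

Option 1 (D := 48, S := 192):
  D = 48
  S = 192
  A = 78 − 6·192 = -1074
Option 2 (S − 55):
  D = 88
  S = 183 + 2·88 (−55 from intervention) = 304
  A = 78 − 6·304 = -1746
Option 3 (S − 8, D := 63):
  D = 63
  S = 183 + 2·63 (−8 from intervention) = 301
  A = 78 − 6·301 = -1728
Comparing — Option 1: A=-1074, Option 2: A=-1746, Option 3: A=-1728. Highest is -1074 (Option 1).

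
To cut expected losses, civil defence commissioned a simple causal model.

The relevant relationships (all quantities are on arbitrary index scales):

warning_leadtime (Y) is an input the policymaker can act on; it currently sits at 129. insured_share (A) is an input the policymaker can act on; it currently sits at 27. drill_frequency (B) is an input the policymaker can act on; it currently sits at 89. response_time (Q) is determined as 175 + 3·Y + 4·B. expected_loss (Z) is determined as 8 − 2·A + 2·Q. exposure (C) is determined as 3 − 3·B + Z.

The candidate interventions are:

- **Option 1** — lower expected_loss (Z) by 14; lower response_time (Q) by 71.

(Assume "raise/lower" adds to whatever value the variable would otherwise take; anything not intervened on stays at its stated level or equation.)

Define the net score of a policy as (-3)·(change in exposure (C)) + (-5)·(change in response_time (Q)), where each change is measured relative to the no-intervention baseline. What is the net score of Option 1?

Baseline:
  Y = 129
  A = 27
  B = 89
  Q = 175 + 3·129 + 4·89 = 918
  Z = 8 − 2·27 + 2·918 = 1790
  C = 3 − 3·89 + 1790 = 1526
Option 1 (Z − 14, Q − 71):
  Y = 129
  A = 27
  B = 89
  Q = 175 + 3·129 + 4·89 (−71 from intervention) = 847
  Z = 8 − 2·27 + 2·847 (−14 from intervention) = 1634
  C = 3 − 3·89 + 1634 = 1370
ΔC = 1370 − 1526 = -156; ΔQ = 847 − 918 = -71
Score = (-3)·(-156) + (-5)·(-71) = 823

823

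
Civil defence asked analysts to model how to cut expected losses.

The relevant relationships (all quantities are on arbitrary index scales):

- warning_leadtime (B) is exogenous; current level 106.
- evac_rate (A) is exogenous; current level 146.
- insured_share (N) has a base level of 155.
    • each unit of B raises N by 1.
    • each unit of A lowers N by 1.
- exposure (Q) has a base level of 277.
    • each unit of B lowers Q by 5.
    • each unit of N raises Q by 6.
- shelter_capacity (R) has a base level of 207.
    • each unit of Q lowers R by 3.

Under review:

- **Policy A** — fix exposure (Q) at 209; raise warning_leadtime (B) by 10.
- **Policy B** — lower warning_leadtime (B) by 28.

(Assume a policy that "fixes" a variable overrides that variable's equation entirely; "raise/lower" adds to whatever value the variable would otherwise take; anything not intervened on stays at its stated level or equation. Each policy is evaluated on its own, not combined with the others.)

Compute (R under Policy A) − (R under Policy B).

600

Policy A (Q := 209, B + 10):
  B = 106 + 10 = 116
  A = 146
  N = 155 + 116 − 146 = 125
  Q = 209
  R = 207 − 3·209 = -420
Policy B (B − 28):
  B = 106 − 28 = 78
  A = 146
  N = 155 + 78 − 146 = 87
  Q = 277 − 5·78 + 6·87 = 409
  R = 207 − 3·409 = -1020
R: -420 − (-1020) = 600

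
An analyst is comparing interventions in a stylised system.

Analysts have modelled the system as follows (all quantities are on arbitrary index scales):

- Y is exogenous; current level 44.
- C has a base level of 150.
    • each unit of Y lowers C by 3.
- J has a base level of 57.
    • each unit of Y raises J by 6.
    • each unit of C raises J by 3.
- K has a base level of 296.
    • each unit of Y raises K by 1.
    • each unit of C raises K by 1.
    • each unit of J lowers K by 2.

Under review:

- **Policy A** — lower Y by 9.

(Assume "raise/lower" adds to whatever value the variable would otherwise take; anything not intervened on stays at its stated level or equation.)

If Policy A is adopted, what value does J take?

402

Policy A (Y − 9):
  Y = 44 − 9 = 35
  C = 150 − 3·35 = 45
  J = 57 + 6·35 + 3·45 = 402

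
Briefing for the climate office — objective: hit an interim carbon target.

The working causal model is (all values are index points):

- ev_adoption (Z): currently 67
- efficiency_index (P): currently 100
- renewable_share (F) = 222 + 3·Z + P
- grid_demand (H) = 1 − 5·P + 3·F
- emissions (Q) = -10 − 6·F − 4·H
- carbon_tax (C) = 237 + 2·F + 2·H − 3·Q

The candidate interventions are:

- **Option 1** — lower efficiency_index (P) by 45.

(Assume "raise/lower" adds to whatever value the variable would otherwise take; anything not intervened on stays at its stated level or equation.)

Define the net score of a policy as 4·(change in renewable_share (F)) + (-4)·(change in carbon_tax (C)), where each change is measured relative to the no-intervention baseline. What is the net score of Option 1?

Baseline:
  Z = 67
  P = 100
  F = 222 + 3·67 + 100 = 523
  H = 1 − 5·100 + 3·523 = 1070
  Q = -10 − 6·523 − 4·1070 = -7428
  C = 237 + 2·523 + 2·1070 − 3·(-7428) = 25707
Option 1 (P − 45):
  Z = 67
  P = 100 − 45 = 55
  F = 222 + 3·67 + 55 = 478
  H = 1 − 5·55 + 3·478 = 1160
  Q = -10 − 6·478 − 4·1160 = -7518
  C = 237 + 2·478 + 2·1160 − 3·(-7518) = 26067
ΔF = 478 − 523 = -45; ΔC = 26067 − 25707 = 360
Score = 4·(-45) + (-4)·360 = -1620

-1620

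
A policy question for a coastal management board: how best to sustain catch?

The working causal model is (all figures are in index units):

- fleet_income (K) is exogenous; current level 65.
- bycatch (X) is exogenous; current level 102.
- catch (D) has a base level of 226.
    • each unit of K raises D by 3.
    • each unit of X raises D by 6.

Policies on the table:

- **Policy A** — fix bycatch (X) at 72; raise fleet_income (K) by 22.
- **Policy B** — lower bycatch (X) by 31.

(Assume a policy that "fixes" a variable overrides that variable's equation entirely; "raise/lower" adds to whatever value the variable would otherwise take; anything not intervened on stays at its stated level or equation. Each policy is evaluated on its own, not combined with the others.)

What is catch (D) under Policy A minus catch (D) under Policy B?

Policy A (X := 72, K + 22):
  K = 65 + 22 = 87
  X = 72
  D = 226 + 3·87 + 6·72 = 919
Policy B (X − 31):
  K = 65
  X = 102 − 31 = 71
  D = 226 + 3·65 + 6·71 = 847
D: 919 − 847 = 72

72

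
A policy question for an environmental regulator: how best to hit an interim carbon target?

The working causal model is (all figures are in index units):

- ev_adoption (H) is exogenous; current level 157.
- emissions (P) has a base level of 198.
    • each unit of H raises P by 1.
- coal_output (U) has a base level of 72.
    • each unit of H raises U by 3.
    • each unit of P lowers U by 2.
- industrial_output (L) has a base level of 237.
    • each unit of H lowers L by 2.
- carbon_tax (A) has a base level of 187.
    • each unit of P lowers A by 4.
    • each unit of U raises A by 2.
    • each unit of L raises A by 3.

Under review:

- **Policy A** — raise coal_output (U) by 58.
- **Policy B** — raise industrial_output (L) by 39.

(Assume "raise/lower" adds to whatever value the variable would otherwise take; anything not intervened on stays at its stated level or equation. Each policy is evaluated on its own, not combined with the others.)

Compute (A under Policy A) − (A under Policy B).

Policy A (U + 58):
  H = 157
  P = 198 + 157 = 355
  U = 72 + 3·157 − 2·355 (+58 from intervention) = -109
  L = 237 − 2·157 = -77
  A = 187 − 4·355 + 2·(-109) + 3·(-77) = -1682
Policy B (L + 39):
  H = 157
  P = 198 + 157 = 355
  U = 72 + 3·157 − 2·355 = -167
  L = 237 − 2·157 (+39 from intervention) = -38
  A = 187 − 4·355 + 2·(-167) + 3·(-38) = -1681
A: -1682 − (-1681) = -1

-1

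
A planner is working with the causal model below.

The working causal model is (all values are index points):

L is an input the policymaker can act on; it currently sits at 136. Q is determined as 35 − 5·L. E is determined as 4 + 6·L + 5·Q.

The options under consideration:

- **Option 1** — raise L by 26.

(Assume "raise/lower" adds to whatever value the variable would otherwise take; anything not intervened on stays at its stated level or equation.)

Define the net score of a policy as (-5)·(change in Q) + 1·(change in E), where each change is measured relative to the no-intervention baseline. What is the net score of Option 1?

156

Baseline:
  L = 136
  Q = 35 − 5·136 = -645
  E = 4 + 6·136 + 5·(-645) = -2405
Option 1 (L + 26):
  L = 136 + 26 = 162
  Q = 35 − 5·162 = -775
  E = 4 + 6·162 + 5·(-775) = -2899
ΔQ = -775 − (-645) = -130; ΔE = -2899 − (-2405) = -494
Score = (-5)·(-130) + 1·(-494) = 156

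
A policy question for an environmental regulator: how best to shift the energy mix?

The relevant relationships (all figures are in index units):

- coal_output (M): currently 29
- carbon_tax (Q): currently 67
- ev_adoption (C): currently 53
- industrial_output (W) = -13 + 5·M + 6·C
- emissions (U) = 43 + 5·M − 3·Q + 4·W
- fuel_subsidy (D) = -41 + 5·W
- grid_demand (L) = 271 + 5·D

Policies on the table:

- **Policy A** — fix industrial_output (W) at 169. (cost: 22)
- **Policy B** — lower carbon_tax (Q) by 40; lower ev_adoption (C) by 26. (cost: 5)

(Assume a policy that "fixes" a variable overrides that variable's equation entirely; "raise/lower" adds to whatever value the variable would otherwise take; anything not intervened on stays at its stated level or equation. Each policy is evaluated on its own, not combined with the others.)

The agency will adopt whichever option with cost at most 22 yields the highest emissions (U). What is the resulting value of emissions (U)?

1283

Policy A (W := 169):
  M = 29
  Q = 67
  C = 53
  W = 169
  U = 43 + 5·29 − 3·67 + 4·169 = 663
Policy B (Q − 40, C − 26):
  M = 29
  Q = 67 − 40 = 27
  C = 53 − 26 = 27
  W = -13 + 5·29 + 6·27 = 294
  U = 43 + 5·29 − 3·27 + 4·294 = 1283
Comparing — Policy A: U=663, Policy B: U=1283. Highest is 1283 (Policy B).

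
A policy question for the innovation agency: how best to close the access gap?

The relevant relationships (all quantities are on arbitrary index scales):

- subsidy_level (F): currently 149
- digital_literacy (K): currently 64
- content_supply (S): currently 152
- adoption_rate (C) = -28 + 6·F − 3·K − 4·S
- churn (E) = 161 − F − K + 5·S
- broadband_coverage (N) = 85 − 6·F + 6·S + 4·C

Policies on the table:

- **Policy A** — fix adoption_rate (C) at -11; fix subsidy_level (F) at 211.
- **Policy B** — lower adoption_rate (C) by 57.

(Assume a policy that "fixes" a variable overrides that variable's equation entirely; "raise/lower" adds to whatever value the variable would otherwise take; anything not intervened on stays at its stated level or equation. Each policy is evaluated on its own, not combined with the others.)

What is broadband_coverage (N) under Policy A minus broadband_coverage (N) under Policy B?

-452

Policy A (C := -11, F := 211):
  F = 211
  K = 64
  S = 152
  C = -11
  N = 85 − 6·211 + 6·152 + 4·(-11) = -313
Policy B (C − 57):
  F = 149
  K = 64
  S = 152
  C = -28 + 6·149 − 3·64 − 4·152 (−57 from intervention) = 9
  N = 85 − 6·149 + 6·152 + 4·9 = 139
N: -313 − 139 = -452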